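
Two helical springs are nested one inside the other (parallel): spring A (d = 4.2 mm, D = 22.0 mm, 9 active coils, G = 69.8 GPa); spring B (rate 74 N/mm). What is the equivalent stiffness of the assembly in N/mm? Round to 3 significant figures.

k_A = Gd⁴/(8D³N_a) = (69.8×10³)(4.2⁴)/(8·22.0³·9) = 28.33 N/mm
Parallel: k_eq = 28.33 + 74 = 102.33 N/mm

102 N/mm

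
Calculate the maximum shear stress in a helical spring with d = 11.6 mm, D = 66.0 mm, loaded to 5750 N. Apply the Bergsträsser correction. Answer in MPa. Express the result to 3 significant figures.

Spring index C = D/d = 66.0/11.6 = 5.6897
K_B = (4C+2)/(4C−3) = 24.759/19.759 = 1.2531
τ₀ = 8FD/(πd³) = 8·5750·66.0/(π·11.6³) = 3.036e+06/4903.7 = 619.12 MPa
τ_max = K·τ₀ = 1.2531 × 619.12 = 775.8 MPa

776 MPa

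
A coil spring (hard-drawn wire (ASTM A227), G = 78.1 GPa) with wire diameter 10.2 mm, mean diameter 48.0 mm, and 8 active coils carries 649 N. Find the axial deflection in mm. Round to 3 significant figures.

k = Gd⁴/(8D³N_a) = (78.1×10³)(10.2⁴)/(8·48.0³·8) = 119.44 N/mm
δ = F/k = 649 / 119.44 = 5.4337 mm

5.43 mm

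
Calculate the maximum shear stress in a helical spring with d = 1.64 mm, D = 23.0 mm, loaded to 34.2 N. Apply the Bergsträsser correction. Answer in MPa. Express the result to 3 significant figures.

Spring index C = D/d = 23.0/1.64 = 14.0244
K_B = (4C+2)/(4C−3) = 58.098/53.098 = 1.0942
τ₀ = 8FD/(πd³) = 8·34.2·23.0/(π·1.64³) = 6292.8/13.857 = 454.11 MPa
τ_max = K·τ₀ = 1.0942 × 454.11 = 496.87 MPa

497 MPa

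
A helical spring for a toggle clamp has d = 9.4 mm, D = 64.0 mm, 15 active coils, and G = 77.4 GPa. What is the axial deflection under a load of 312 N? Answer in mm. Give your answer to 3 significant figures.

16.2 mm

k = Gd⁴/(8D³N_a) = (77.4×10³)(9.4⁴)/(8·64.0³·15) = 19.21 N/mm
δ = F/k = 312 / 19.21 = 16.241 mm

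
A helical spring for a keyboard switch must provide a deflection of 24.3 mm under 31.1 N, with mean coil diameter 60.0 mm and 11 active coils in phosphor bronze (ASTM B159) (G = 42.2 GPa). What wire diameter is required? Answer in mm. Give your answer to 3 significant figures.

4.90 mm

Required rate k = F/δ = 31.1/24.3 = 1.2798 N/mm
d = (8D³N_a·k / G)^(1/4) = (8·60.0³·11·1.2798 / (42.2×10³))^0.25
  = (576.47)^0.25 = 4.9000 mm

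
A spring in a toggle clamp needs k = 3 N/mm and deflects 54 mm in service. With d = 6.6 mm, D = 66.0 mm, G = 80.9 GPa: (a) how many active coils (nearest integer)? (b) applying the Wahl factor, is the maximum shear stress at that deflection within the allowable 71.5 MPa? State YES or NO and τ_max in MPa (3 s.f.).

(a) 22 coils; (b) NO, τ_max = 110 MPa

N_a = Gd⁴/(8D³k) = (80.9×10³)(6.6⁴)/(8·66.0³·3) = 22.25 → N_a = 22
Actual rate k = Gd⁴/(8D³·22) = 3.0337 N/mm
Working load F = kδ = 3.0337·54 = 163.82 N
C = 66.0/6.6 = 10.0000; K_W = (4C−1)/(4C−4)+0.615/C = 1.1448
τ_max = K_W·8FD/(πd³) = 1.1448·95.769 = 109.64 MPa
τ_max > 71.5 MPa → exceeds allowable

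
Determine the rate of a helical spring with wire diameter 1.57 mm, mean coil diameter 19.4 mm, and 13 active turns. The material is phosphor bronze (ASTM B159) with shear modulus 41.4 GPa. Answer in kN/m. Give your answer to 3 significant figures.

0.331 kN/m

k = Gd⁴/(8D³N_a) = (41.4×10³ × 1.57⁴) / (8 × 19.4³ × 13)
  = 251535 / 759344 = 0.33125 N/mm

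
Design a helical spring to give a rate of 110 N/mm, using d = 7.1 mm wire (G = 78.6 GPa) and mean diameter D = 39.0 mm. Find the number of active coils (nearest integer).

4

N_a = Gd⁴/(8D³k) = (78.6×10³ × 7.1⁴)/(8 × 39.0³ × 110)
    = 1.99736e+08 / 5.22007e+07 = 3.826 → 4 coils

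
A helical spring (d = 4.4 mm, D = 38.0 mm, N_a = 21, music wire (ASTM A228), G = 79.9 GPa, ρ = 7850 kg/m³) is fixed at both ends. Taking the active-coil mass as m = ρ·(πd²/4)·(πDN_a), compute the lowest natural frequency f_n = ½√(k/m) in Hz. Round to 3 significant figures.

k = Gd⁴/(8D³N_a) = (79.9×10³)(4.4⁴)/(8·38.0³·21) = 3.2486 N/mm = 3248.6 N/m
Wire length L = πDN_a = π·38.0·21 = 2507 mm
m = ρ·(πd²/4)·L = 7850 × 15.205×10⁻⁶ m² × 2.507 m = 0.29924 kg
f_n = ½√(k/m) = 0.5·√(3248.6/0.29924) = 0.5·√(10856) = 52.097 Hz

52.1 Hz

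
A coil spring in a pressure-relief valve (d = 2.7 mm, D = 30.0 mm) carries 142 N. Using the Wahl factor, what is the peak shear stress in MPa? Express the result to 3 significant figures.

Spring index C = D/d = 30.0/2.7 = 11.1111
K_W = (4C−1)/(4C−4) + 0.615/C = 43.444/40.444 + 0.0554 = 1.1295
τ₀ = 8FD/(πd³) = 8·142·30.0/(π·2.7³) = 34080/61.836 = 551.14 MPa
τ_max = K·τ₀ = 1.1295 × 551.14 = 622.52 MPa

623 MPa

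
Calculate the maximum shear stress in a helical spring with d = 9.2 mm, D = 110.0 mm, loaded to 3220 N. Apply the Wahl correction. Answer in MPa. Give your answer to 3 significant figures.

Spring index C = D/d = 110.0/9.2 = 11.9565
K_W = (4C−1)/(4C−4) + 0.615/C = 46.826/43.826 + 0.0514 = 1.1199
τ₀ = 8FD/(πd³) = 8·3220·110.0/(π·9.2³) = 2.8336e+06/2446.3 = 1158.3 MPa
τ_max = K·τ₀ = 1.1199 × 1158.3 = 1297.2 MPa

1300 MPa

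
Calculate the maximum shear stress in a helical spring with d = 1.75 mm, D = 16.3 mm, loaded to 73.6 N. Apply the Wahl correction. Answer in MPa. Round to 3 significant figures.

Spring index C = D/d = 16.3/1.75 = 9.3143
K_W = (4C−1)/(4C−4) + 0.615/C = 36.257/33.257 + 0.0660 = 1.1562
τ₀ = 8FD/(πd³) = 8·73.6·16.3/(π·1.75³) = 9597.44/16.837 = 570.02 MPa
τ_max = K·τ₀ = 1.1562 × 570.02 = 659.08 MPa

659 MPa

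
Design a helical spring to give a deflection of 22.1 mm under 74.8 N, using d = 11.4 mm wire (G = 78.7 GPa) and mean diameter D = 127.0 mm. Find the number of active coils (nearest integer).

24

Required rate k = F/δ = 74.8/22.1 = 3.3846 N/mm
N_a = Gd⁴/(8D³k) = (78.7×10³ × 11.4⁴)/(8 × 127.0³ × 3.3846)
    = 1.32921e+09 / 5.54639e+07 = 23.97 → 24 coils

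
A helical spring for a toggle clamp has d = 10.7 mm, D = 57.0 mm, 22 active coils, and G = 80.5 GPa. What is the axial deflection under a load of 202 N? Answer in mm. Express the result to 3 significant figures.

6.24 mm

k = Gd⁴/(8D³N_a) = (80.5×10³)(10.7⁴)/(8·57.0³·22) = 32.374 N/mm
δ = F/k = 202 / 32.374 = 6.2396 mm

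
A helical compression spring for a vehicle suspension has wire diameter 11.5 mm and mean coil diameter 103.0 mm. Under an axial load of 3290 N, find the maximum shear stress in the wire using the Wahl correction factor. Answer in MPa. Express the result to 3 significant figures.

Spring index C = D/d = 103.0/11.5 = 8.9565
K_W = (4C−1)/(4C−4) + 0.615/C = 34.826/31.826 + 0.0687 = 1.1629
τ₀ = 8FD/(πd³) = 8·3290·103.0/(π·11.5³) = 2.71096e+06/4778 = 567.39 MPa
τ_max = K·τ₀ = 1.1629 × 567.39 = 659.83 MPa

660 MPa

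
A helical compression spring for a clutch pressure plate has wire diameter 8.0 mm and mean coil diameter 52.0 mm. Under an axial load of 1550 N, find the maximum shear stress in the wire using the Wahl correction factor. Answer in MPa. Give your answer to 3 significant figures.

Spring index C = D/d = 52.0/8.0 = 6.5000
K_W = (4C−1)/(4C−4) + 0.615/C = 25.000/22.000 + 0.0946 = 1.2310
τ₀ = 8FD/(πd³) = 8·1550·52.0/(π·8.0³) = 644800/1608.5 = 400.87 MPa
τ_max = K·τ₀ = 1.2310 × 400.87 = 493.46 MPa

493 MPa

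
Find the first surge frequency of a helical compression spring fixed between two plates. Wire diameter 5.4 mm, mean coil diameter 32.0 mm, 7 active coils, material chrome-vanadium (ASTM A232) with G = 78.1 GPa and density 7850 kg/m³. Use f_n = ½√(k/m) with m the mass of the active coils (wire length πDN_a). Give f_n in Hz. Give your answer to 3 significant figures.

k = Gd⁴/(8D³N_a) = (78.1×10³)(5.4⁴)/(8·32.0³·7) = 36.19 N/mm = 36190 N/m
Wire length L = πDN_a = π·32.0·7 = 703.72 mm
m = ρ·(πd²/4)·L = 7850 × 22.902×10⁻⁶ m² × 0.70372 m = 0.12652 kg
f_n = ½√(k/m) = 0.5·√(36190/0.12652) = 0.5·√(2.8605e+05) = 267.42 Hz

267 Hz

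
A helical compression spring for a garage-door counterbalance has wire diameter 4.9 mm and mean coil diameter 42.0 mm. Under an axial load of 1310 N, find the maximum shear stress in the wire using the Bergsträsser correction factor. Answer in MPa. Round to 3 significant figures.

1380 MPa

Spring index C = D/d = 42.0/4.9 = 8.5714
K_B = (4C+2)/(4C−3) = 36.286/31.286 = 1.1598
τ₀ = 8FD/(πd³) = 8·1310·42.0/(π·4.9³) = 440160/369.61 = 1190.9 MPa
τ_max = K·τ₀ = 1.1598 × 1190.9 = 1381.2 MPa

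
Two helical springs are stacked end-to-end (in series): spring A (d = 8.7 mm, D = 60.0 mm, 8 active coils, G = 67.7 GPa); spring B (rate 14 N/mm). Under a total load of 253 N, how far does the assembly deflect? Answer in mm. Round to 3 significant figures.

27.1 mm

k_A = Gd⁴/(8D³N_a) = (67.7×10³)(8.7⁴)/(8·60.0³·8) = 28.056 N/mm
Series: 1/k_eq = 1/28.056 + 1/14 = 0.10707; k_eq = 9.3396 N/mm
δ = F/k_eq = 253/9.3396 = 27.089 mm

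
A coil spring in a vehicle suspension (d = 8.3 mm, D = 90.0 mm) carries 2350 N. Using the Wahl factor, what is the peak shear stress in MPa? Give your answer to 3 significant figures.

1070 MPa

Spring index C = D/d = 90.0/8.3 = 10.8434
K_W = (4C−1)/(4C−4) + 0.615/C = 42.373/39.373 + 0.0567 = 1.1329
τ₀ = 8FD/(πd³) = 8·2350·90.0/(π·8.3³) = 1.692e+06/1796.3 = 941.92 MPa
τ_max = K·τ₀ = 1.1329 × 941.92 = 1067.1 MPa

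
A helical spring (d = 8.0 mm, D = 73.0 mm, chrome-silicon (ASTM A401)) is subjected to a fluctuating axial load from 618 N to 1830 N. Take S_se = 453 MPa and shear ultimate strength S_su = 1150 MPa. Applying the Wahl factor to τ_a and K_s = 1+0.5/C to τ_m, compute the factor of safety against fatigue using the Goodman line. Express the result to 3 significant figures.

1.03

C = D/d = 73.0/8.0 = 9.1250; K_W = (4C−1)/(4C−4)+0.615/C = 1.1597; K_s = 1+0.5/C = 1.0548
F_a = (F_max−F_min)/2 = 606 N; F_m = (F_max+F_min)/2 = 1224 N
τ_a = K_W·8F_aD/(πd³) = 1.1597 × 220.02 = 255.16 MPa
τ_m = K_s·8F_mD/(πd³) = 1.0548 × 444.4 = 468.75 MPa
Goodman: 1/n_f = τ_a/S_se + τ_m/S_su = 255.16/453 + 468.75/1150 = 0.56327 + 0.40761 = 0.97088
n_f = 1/0.97088 = 1.03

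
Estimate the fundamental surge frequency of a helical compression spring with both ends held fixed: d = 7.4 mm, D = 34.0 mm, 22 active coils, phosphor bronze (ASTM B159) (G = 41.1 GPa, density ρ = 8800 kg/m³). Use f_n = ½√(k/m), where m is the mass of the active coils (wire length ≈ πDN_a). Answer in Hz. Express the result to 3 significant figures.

k = Gd⁴/(8D³N_a) = (41.1×10³)(7.4⁴)/(8·34.0³·22) = 17.816 N/mm = 17816 N/m
Wire length L = πDN_a = π·34.0·22 = 2349.9 mm
m = ρ·(πd²/4)·L = 8800 × 43.008×10⁻⁶ m² × 2.3499 m = 0.88938 kg
f_n = ½√(k/m) = 0.5·√(17816/0.88938) = 0.5·√(20032) = 70.768 Hz

70.8 Hz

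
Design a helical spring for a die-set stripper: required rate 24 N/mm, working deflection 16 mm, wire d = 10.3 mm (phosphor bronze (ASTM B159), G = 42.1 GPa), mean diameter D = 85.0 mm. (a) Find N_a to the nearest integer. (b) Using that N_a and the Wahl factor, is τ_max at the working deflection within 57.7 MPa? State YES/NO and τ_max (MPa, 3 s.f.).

(a) 4 coils; (b) NO, τ_max = 90.0 MPa

N_a = Gd⁴/(8D³k) = (42.1×10³)(10.3⁴)/(8·85.0³·24) = 4.019 → N_a = 4
Actual rate k = Gd⁴/(8D³·4) = 24.112 N/mm
Working load F = kδ = 24.112·16 = 385.78 N
C = 85.0/10.3 = 8.2524; K_W = (4C−1)/(4C−4)+0.615/C = 1.1779
τ_max = K_W·8FD/(πd³) = 1.1779·76.417 = 90.015 MPa
τ_max > 57.7 MPa → exceeds allowable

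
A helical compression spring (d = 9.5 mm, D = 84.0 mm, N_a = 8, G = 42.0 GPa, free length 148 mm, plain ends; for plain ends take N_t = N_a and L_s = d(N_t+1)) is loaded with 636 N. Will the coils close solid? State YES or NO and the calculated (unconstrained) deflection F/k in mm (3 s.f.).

k = Gd⁴/(8D³N_a) = (42.0×10³)(9.5⁴)/(8·84.0³·8) = 9.0183 N/mm
N_t = 8; L_s = 9.5·9 = 85.5 mm; δ_solid = L₀ − L_s = 148 − 85.5 = 62.5 mm
δ = F/k = 636/9.0183 = 70.523 mm
δ ≥ δ_solid → spring goes solid

YES, δ = 70.5 mm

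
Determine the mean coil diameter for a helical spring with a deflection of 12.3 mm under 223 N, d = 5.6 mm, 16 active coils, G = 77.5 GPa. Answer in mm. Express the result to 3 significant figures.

32.0 mm

Required rate k = F/δ = 223/12.3 = 18.13 N/mm
D = (Gd⁴/(8N_a·k))^(1/3) = (77.5×10³·5.6⁴/(8·16·18.13))^(1/3)
  = (32843.1)^(1/3) = 32.0244 mm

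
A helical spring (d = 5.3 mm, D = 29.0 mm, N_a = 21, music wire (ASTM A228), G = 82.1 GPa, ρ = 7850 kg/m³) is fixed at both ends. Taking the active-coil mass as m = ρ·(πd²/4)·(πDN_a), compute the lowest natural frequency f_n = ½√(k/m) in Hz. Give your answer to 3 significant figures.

k = Gd⁴/(8D³N_a) = (82.1×10³)(5.3⁴)/(8·29.0³·21) = 15.81 N/mm = 15810 N/m
Wire length L = πDN_a = π·29.0·21 = 1913.2 mm
m = ρ·(πd²/4)·L = 7850 × 22.062×10⁻⁶ m² × 1.9132 m = 0.33134 kg
f_n = ½√(k/m) = 0.5·√(15810/0.33134) = 0.5·√(47716) = 109.22 Hz

109 Hz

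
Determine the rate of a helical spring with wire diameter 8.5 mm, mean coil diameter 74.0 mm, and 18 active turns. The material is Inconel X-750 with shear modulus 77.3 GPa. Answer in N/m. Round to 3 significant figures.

k = Gd⁴/(8D³N_a) = (77.3×10³ × 8.5⁴) / (8 × 74.0³ × 18)
  = 4.03511e+08 / 5.83523e+07 = 6.9151 N/mm = 6915.1 N/m

6920 N/m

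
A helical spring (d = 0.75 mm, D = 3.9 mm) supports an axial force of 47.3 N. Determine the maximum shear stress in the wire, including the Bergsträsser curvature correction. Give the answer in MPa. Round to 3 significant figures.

Spring index C = D/d = 3.9/0.75 = 5.2000
K_B = (4C+2)/(4C−3) = 22.800/17.800 = 1.2809
τ₀ = 8FD/(πd³) = 8·47.3·3.9/(π·0.75³) = 1475.76/1.3254 = 1113.5 MPa
τ_max = K·τ₀ = 1.2809 × 1113.5 = 1426.3 MPa

1430 MPa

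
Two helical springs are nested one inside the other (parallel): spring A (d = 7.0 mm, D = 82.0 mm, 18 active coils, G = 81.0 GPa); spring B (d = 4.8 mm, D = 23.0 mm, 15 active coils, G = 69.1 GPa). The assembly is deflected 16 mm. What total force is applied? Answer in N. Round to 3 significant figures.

k_A = Gd⁴/(8D³N_a) = (81.0×10³)(7.0⁴)/(8·82.0³·18) = 2.4495 N/mm
k_B = Gd⁴/(8D³N_a) = (69.1×10³)(4.8⁴)/(8·23.0³·15) = 25.123 N/mm
Parallel: k_eq = 2.4495 + 25.123 = 27.573 N/mm
F = k_eq·δ = 27.573·16 = 441.17 N

441 N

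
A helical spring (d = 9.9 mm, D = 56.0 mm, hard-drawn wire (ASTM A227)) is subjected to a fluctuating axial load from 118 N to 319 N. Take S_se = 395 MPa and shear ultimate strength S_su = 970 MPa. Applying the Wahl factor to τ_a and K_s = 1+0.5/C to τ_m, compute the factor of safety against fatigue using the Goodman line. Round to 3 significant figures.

12.0

C = D/d = 56.0/9.9 = 5.6566; K_W = (4C−1)/(4C−4)+0.615/C = 1.2698; K_s = 1+0.5/C = 1.0884
F_a = (F_max−F_min)/2 = 100.5 N; F_m = (F_max+F_min)/2 = 218.5 N
τ_a = K_W·8F_aD/(πd³) = 1.2698 × 14.77 = 18.755 MPa
τ_m = K_s·8F_mD/(πd³) = 1.0884 × 32.112 = 34.951 MPa
Goodman: 1/n_f = τ_a/S_se + τ_m/S_su = 18.755/395 + 34.951/970 = 0.04748 + 0.03603 = 0.083513
n_f = 1/0.083513 = 11.97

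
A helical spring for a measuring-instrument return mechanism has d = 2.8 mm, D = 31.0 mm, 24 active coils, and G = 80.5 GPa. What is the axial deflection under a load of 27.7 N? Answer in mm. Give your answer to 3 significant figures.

k = Gd⁴/(8D³N_a) = (80.5×10³)(2.8⁴)/(8·31.0³·24) = 0.86505 N/mm
δ = F/k = 27.7 / 0.86505 = 32.021 mm

32.0 mm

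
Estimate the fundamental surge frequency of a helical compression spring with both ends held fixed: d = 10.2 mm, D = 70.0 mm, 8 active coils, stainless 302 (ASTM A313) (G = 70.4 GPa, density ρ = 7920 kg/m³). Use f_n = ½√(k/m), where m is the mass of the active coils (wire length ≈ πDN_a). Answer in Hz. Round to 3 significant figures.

87.3 Hz

k = Gd⁴/(8D³N_a) = (70.4×10³)(10.2⁴)/(8·70.0³·8) = 34.714 N/mm = 34714 N/m
Wire length L = πDN_a = π·70.0·8 = 1759.3 mm
m = ρ·(πd²/4)·L = 7920 × 81.713×10⁻⁶ m² × 1.7593 m = 1.1386 kg
f_n = ½√(k/m) = 0.5·√(34714/1.1386) = 0.5·√(30489) = 87.306 Hz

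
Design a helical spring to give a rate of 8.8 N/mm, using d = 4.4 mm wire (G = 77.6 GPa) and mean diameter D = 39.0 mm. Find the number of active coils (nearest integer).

N_a = Gd⁴/(8D³k) = (77.6×10³ × 4.4⁴)/(8 × 39.0³ × 8.8)
    = 2.90852e+07 / 4.17606e+06 = 6.965 → 7 coils

7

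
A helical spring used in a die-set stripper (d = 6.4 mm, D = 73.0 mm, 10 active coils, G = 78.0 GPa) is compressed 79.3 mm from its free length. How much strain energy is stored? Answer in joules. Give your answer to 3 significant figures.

k = Gd⁴/(8D³N_a) = (78.0×10³)(6.4⁴)/(8·73.0³·10) = 4.2049 N/mm
U = ½kδ² = 0.5 × 4.2049 × 79.3² = 13221 N·mm = 13.221 J

13.2 J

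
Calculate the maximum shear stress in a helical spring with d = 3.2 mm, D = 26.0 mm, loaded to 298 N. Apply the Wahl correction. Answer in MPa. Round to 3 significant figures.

711 MPa

Spring index C = D/d = 26.0/3.2 = 8.1250
K_W = (4C−1)/(4C−4) + 0.615/C = 31.500/28.500 + 0.0757 = 1.1810
τ₀ = 8FD/(πd³) = 8·298·26.0/(π·3.2³) = 61984/102.94 = 602.12 MPa
τ_max = K·τ₀ = 1.1810 × 602.12 = 711.07 MPa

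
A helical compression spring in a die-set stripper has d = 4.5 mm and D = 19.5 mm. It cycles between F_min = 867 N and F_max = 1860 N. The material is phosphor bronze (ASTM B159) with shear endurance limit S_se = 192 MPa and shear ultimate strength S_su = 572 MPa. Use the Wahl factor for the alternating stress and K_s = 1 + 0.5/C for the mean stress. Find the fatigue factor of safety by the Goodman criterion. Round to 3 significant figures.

C = D/d = 19.5/4.5 = 4.3333; K_W = (4C−1)/(4C−4)+0.615/C = 1.3669; K_s = 1+0.5/C = 1.1154
F_a = (F_max−F_min)/2 = 496.5 N; F_m = (F_max+F_min)/2 = 1363.5 N
τ_a = K_W·8F_aD/(πd³) = 1.3669 × 270.56 = 369.83 MPa
τ_m = K_s·8F_mD/(πd³) = 1.1154 × 743.01 = 828.74 MPa
Goodman: 1/n_f = τ_a/S_se + τ_m/S_su = 369.83/192 + 828.74/572 = 1.92619 + 1.44884 = 3.375
n_f = 1/3.375 = 0.2963

0.296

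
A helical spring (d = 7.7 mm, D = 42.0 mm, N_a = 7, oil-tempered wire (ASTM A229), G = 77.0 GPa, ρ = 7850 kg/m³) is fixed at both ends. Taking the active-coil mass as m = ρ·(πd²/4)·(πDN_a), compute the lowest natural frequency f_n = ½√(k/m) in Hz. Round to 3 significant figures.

220 Hz

k = Gd⁴/(8D³N_a) = (77.0×10³)(7.7⁴)/(8·42.0³·7) = 65.241 N/mm = 65241 N/m
Wire length L = πDN_a = π·42.0·7 = 923.63 mm
m = ρ·(πd²/4)·L = 7850 × 46.566×10⁻⁶ m² × 0.92363 m = 0.33763 kg
f_n = ½√(k/m) = 0.5·√(65241/0.33763) = 0.5·√(1.9323e+05) = 219.79 Hz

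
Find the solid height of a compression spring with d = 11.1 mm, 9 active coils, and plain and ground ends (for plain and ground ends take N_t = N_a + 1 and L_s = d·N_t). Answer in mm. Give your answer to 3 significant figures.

plain and ground ends: N_t = N_a + 1 = 9 + 1 = 10
L_s = d·N_t = 11.1 × 10 = 111 mm

111 mm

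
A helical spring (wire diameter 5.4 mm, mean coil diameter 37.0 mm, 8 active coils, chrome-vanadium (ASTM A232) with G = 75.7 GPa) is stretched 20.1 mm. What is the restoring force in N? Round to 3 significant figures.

k = Gd⁴/(8D³N_a) = (75.7×10³)(5.4⁴)/(8·37.0³·8) = 19.856 N/mm
F = k·δ = 19.856 × 20.1 = 399.1 N

399 N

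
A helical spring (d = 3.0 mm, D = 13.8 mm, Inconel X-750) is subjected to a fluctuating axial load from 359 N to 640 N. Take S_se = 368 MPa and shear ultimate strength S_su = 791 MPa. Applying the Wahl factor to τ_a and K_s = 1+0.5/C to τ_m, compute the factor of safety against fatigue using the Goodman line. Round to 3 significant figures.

0.634

C = D/d = 13.8/3.0 = 4.6000; K_W = (4C−1)/(4C−4)+0.615/C = 1.3420; K_s = 1+0.5/C = 1.1087
F_a = (F_max−F_min)/2 = 140.5 N; F_m = (F_max+F_min)/2 = 499.5 N
τ_a = K_W·8F_aD/(πd³) = 1.3420 × 182.87 = 245.41 MPa
τ_m = K_s·8F_mD/(πd³) = 1.1087 × 650.12 = 720.78 MPa
Goodman: 1/n_f = τ_a/S_se + τ_m/S_su = 245.41/368 + 720.78/791 = 0.66688 + 0.91123 = 1.5781
n_f = 1/1.5781 = 0.6337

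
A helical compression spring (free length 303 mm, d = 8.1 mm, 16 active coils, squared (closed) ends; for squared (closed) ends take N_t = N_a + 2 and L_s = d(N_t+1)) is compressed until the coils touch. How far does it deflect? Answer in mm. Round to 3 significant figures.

N_t = 18; L_s = 8.1·19 = 153.9 mm
δ_solid = L₀ − L_s = 303 − 153.9 = 149.1 mm

149 mm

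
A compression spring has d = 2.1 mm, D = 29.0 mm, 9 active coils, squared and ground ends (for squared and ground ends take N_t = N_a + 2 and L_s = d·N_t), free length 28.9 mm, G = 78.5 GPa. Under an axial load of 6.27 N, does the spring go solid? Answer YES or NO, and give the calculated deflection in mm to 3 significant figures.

k = Gd⁴/(8D³N_a) = (78.5×10³)(2.1⁴)/(8·29.0³·9) = 0.8694 N/mm
N_t = 11; L_s = 2.1·11 = 23.1 mm; δ_solid = L₀ − L_s = 28.9 − 23.1 = 5.8 mm
δ = F/k = 6.27/0.8694 = 7.2119 mm
δ ≥ δ_solid → spring goes solid

YES, δ = 7.21 mm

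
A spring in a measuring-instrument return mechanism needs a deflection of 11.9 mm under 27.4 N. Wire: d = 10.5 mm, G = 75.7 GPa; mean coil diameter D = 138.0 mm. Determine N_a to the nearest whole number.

19

Required rate k = F/δ = 27.4/11.9 = 2.3025 N/mm
N_a = Gd⁴/(8D³k) = (75.7×10³ × 10.5⁴)/(8 × 138.0³ × 2.3025)
    = 9.20138e+08 / 4.84095e+07 = 19.01 → 19 coils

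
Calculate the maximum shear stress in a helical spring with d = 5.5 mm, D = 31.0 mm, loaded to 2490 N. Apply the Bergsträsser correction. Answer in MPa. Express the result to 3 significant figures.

Spring index C = D/d = 31.0/5.5 = 5.6364
K_B = (4C+2)/(4C−3) = 24.545/19.545 = 1.2558
τ₀ = 8FD/(πd³) = 8·2490·31.0/(π·5.5³) = 617520/522.68 = 1181.4 MPa
τ_max = K·τ₀ = 1.2558 × 1181.4 = 1483.7 MPa

1480 MPa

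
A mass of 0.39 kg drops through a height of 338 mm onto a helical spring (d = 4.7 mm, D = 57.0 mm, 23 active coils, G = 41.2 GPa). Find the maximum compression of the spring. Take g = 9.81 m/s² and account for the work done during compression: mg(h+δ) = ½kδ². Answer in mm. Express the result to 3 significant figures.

k = Gd⁴/(8D³N_a) = (41.2×10³)(4.7⁴)/(8·57.0³·23) = 0.58999 N/mm
W = mg = 0.39 × 9.81 = 3.8259 N
½kδ² − Wδ − Wh = 0 → δ = (W + √(W² + 2kWh))/k
δ = (3.8259 + √(14.638 + 1525.9))/0.58999 = (3.8259 + 39.25)/0.58999 = 73.01 mm

73.0 mm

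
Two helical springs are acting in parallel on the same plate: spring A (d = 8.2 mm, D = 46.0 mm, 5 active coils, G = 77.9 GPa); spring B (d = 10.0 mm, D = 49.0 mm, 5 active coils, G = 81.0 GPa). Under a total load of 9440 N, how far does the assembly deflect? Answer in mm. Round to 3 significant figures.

36.0 mm

k_A = Gd⁴/(8D³N_a) = (77.9×10³)(8.2⁴)/(8·46.0³·5) = 90.461 N/mm
k_B = Gd⁴/(8D³N_a) = (81.0×10³)(10.0⁴)/(8·49.0³·5) = 172.12 N/mm
Parallel: k_eq = 90.461 + 172.12 = 262.58 N/mm
δ = F/k_eq = 9440/262.58 = 35.951 mm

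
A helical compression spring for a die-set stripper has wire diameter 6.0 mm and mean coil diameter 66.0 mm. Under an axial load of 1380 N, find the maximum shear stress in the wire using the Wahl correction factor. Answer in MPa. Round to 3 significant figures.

1210 MPa

Spring index C = D/d = 66.0/6.0 = 11.0000
K_W = (4C−1)/(4C−4) + 0.615/C = 43.000/40.000 + 0.0559 = 1.1309
τ₀ = 8FD/(πd³) = 8·1380·66.0/(π·6.0³) = 728640/678.58 = 1073.8 MPa
τ_max = K·τ₀ = 1.1309 × 1073.8 = 1214.3 MPa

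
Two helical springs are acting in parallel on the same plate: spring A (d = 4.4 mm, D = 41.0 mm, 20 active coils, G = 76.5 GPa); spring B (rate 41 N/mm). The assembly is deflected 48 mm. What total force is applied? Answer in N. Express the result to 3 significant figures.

k_A = Gd⁴/(8D³N_a) = (76.5×10³)(4.4⁴)/(8·41.0³·20) = 2.6002 N/mm
Parallel: k_eq = 2.6002 + 41 = 43.6 N/mm
F = k_eq·δ = 43.6·48 = 2092.8 N

2090 N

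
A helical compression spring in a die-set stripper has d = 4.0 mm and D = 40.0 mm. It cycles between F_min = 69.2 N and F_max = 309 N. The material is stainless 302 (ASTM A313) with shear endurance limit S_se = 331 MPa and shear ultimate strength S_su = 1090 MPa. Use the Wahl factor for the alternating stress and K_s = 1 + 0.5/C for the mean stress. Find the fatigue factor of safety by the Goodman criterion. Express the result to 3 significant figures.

C = D/d = 40.0/4.0 = 10.0000; K_W = (4C−1)/(4C−4)+0.615/C = 1.1448; K_s = 1+0.5/C = 1.0500
F_a = (F_max−F_min)/2 = 119.9 N; F_m = (F_max+F_min)/2 = 189.1 N
τ_a = K_W·8F_aD/(πd³) = 1.1448 × 190.83 = 218.46 MPa
τ_m = K_s·8F_mD/(πd³) = 1.0500 × 300.96 = 316.01 MPa
Goodman: 1/n_f = τ_a/S_se + τ_m/S_su = 218.46/331 + 316.01/1090 = 0.66001 + 0.28992 = 0.94993
n_f = 1/0.94993 = 1.053

1.05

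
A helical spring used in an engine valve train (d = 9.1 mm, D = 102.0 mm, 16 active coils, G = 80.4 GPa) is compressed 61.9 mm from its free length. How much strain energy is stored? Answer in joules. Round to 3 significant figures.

k = Gd⁴/(8D³N_a) = (80.4×10³)(9.1⁴)/(8·102.0³·16) = 4.0589 N/mm
U = ½kδ² = 0.5 × 4.0589 × 61.9² = 7776.1 N·mm = 7.7761 J

7.78 J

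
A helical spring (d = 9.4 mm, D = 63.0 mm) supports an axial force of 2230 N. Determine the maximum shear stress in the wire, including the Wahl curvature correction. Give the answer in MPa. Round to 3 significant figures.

527 MPa

Spring index C = D/d = 63.0/9.4 = 6.7021
K_W = (4C−1)/(4C−4) + 0.615/C = 25.809/22.809 + 0.0918 = 1.2233
τ₀ = 8FD/(πd³) = 8·2230·63.0/(π·9.4³) = 1.12392e+06/2609.4 = 430.73 MPa
τ_max = K·τ₀ = 1.2233 × 430.73 = 526.9 MPa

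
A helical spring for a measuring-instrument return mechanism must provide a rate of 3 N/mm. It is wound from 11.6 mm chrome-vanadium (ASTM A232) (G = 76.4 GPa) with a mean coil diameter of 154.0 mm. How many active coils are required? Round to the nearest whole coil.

16

N_a = Gd⁴/(8D³k) = (76.4×10³ × 11.6⁴)/(8 × 154.0³ × 3)
    = 1.38333e+09 / 8.76543e+07 = 15.78 → 16 coils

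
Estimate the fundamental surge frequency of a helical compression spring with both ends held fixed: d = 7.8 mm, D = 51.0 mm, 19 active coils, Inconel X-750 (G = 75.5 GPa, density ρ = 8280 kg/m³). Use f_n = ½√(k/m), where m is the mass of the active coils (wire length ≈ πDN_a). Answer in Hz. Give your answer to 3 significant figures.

53.6 Hz

k = Gd⁴/(8D³N_a) = (75.5×10³)(7.8⁴)/(8·51.0³·19) = 13.86 N/mm = 13860 N/m
Wire length L = πDN_a = π·51.0·19 = 3044.2 mm
m = ρ·(πd²/4)·L = 8280 × 47.784×10⁻⁶ m² × 3.0442 m = 1.2044 kg
f_n = ½√(k/m) = 0.5·√(13860/1.2044) = 0.5·√(11508) = 53.637 Hz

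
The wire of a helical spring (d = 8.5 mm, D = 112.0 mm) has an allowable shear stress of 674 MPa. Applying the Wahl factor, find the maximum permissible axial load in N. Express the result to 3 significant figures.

1310 N

C = D/d = 112.0/8.5 = 13.1765
K_W = (4C−1)/(4C−4) + 0.615/C = 51.706/48.706 + 0.0467 = 1.1083
τ_max = K·8FD/(πd³) → F_max = τ_allow·πd³/(8DK)
F_max = 674·π·8.5³/(8·112.0·1.1083) = 1.3004e+06/993.01 = 1309.5 N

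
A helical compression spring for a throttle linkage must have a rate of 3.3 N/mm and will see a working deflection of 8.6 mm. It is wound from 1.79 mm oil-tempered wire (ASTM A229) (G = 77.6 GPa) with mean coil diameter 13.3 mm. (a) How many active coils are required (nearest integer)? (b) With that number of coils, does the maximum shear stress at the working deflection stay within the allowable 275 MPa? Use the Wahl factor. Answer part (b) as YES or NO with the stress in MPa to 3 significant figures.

(a) 13 coils; (b) YES, τ_max = 198 MPa

N_a = Gd⁴/(8D³k) = (77.6×10³)(1.79⁴)/(8·13.3³·3.3) = 12.83 → N_a = 13
Actual rate k = Gd⁴/(8D³·13) = 3.256 N/mm
Working load F = kδ = 3.256·8.6 = 28.002 N
C = 13.3/1.79 = 7.4302; K_W = (4C−1)/(4C−4)+0.615/C = 1.1994
τ_max = K_W·8FD/(πd³) = 1.1994·165.35 = 198.33 MPa
τ_max ≤ 275 MPa → acceptable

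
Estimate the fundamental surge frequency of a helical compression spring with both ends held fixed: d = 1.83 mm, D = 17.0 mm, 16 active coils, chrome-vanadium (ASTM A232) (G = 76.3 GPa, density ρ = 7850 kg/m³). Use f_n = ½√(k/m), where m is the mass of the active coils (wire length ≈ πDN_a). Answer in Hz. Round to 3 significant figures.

139 Hz

k = Gd⁴/(8D³N_a) = (76.3×10³)(1.83⁴)/(8·17.0³·16) = 1.3607 N/mm = 1360.7 N/m
Wire length L = πDN_a = π·17.0·16 = 854.51 mm
m = ρ·(πd²/4)·L = 7850 × 2.6302×10⁻⁶ m² × 0.85451 m = 0.017643 kg
f_n = ½√(k/m) = 0.5·√(1360.7/0.017643) = 0.5·√(77124) = 138.86 Hz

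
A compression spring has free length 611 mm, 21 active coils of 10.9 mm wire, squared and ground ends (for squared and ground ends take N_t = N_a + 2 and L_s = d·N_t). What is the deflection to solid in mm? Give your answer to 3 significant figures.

360 mm

N_t = 23; L_s = 10.9·23 = 250.7 mm
δ_solid = L₀ − L_s = 611 − 250.7 = 360.3 mm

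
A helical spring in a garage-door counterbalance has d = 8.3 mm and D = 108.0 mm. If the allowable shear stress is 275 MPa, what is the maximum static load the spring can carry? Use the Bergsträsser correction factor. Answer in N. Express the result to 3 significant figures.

C = D/d = 108.0/8.3 = 13.0120
K_B = (4C+2)/(4C−3) = 54.048/49.048 = 1.1019
τ_max = K·8FD/(πd³) → F_max = τ_allow·πd³/(8DK)
F_max = 275·π·8.3³/(8·108.0·1.1019) = 4.9399e+05/952.08 = 518.85 N

519 N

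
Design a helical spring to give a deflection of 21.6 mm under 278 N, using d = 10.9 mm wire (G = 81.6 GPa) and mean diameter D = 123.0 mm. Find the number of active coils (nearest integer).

6

Required rate k = F/δ = 278/21.6 = 12.87 N/mm
N_a = Gd⁴/(8D³k) = (81.6×10³ × 10.9⁴)/(8 × 123.0³ × 12.87)
    = 1.15185e+09 / 1.916e+08 = 6.012 → 6 coils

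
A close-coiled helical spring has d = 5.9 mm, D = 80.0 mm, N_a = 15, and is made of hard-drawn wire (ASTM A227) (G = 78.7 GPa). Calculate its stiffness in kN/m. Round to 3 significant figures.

k = Gd⁴/(8D³N_a) = (78.7×10³ × 5.9⁴) / (8 × 80.0³ × 15)
  = 9.53636e+07 / 6.144e+07 = 1.5521 N/mm

1.55 kN/m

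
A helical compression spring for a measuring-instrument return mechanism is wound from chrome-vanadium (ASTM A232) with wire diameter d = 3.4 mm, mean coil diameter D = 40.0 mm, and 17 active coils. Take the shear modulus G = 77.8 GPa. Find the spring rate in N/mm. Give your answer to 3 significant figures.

k = Gd⁴/(8D³N_a) = (77.8×10³ × 3.4⁴) / (8 × 40.0³ × 17)
  = 1.03967e+07 / 8.704e+06 = 1.1945 N/mm

1.19 N/mm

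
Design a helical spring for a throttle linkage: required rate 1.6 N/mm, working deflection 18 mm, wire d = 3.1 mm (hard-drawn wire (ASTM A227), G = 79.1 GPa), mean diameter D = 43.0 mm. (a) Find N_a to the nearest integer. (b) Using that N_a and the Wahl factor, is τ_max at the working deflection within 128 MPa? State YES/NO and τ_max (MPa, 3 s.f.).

N_a = Gd⁴/(8D³k) = (79.1×10³)(3.1⁴)/(8·43.0³·1.6) = 7.178 → N_a = 7
Actual rate k = Gd⁴/(8D³·7) = 1.6407 N/mm
Working load F = kδ = 1.6407·18 = 29.533 N
C = 43.0/3.1 = 13.8710; K_W = (4C−1)/(4C−4)+0.615/C = 1.1026
τ_max = K_W·8FD/(πd³) = 1.1026·108.55 = 119.69 MPa
τ_max ≤ 128 MPa → acceptable

(a) 7 coils; (b) YES, τ_max = 120 MPa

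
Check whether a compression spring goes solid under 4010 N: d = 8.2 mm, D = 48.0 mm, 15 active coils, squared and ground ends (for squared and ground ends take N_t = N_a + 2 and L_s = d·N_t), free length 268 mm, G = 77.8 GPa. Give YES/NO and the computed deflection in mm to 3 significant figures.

k = Gd⁴/(8D³N_a) = (77.8×10³)(8.2⁴)/(8·48.0³·15) = 26.505 N/mm
N_t = 17; L_s = 8.2·17 = 139.4 mm; δ_solid = L₀ − L_s = 268 − 139.4 = 128.6 mm
δ = F/k = 4010/26.505 = 151.29 mm
δ ≥ δ_solid → spring goes solid

YES, δ = 151 mm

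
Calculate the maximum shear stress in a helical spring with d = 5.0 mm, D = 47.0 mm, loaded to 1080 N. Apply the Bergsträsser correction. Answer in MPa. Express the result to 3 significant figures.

Spring index C = D/d = 47.0/5.0 = 9.4000
K_B = (4C+2)/(4C−3) = 39.600/34.600 = 1.1445
τ₀ = 8FD/(πd³) = 8·1080·47.0/(π·5.0³) = 406080/392.7 = 1034.1 MPa
τ_max = K·τ₀ = 1.1445 × 1034.1 = 1183.5 MPa

1180 MPa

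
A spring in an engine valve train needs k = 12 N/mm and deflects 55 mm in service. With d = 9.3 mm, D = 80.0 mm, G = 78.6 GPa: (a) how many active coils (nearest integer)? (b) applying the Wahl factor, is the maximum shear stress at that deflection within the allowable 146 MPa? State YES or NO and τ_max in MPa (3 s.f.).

N_a = Gd⁴/(8D³k) = (78.6×10³)(9.3⁴)/(8·80.0³·12) = 11.96 → N_a = 12
Actual rate k = Gd⁴/(8D³·12) = 11.962 N/mm
Working load F = kδ = 11.962·55 = 657.92 N
C = 80.0/9.3 = 8.6022; K_W = (4C−1)/(4C−4)+0.615/C = 1.1702
τ_max = K_W·8FD/(πd³) = 1.1702·166.63 = 194.98 MPa
τ_max > 146 MPa → exceeds allowable

(a) 12 coils; (b) NO, τ_max = 195 MPa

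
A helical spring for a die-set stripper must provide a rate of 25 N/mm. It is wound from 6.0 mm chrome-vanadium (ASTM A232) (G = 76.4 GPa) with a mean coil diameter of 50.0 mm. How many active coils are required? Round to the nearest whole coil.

N_a = Gd⁴/(8D³k) = (76.4×10³ × 6.0⁴)/(8 × 50.0³ × 25)
    = 9.90144e+07 / 2.5e+07 = 3.961 → 4 coils

4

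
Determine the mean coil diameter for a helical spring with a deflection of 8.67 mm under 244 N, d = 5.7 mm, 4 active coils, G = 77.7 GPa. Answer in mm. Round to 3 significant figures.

Required rate k = F/δ = 244/8.67 = 28.143 N/mm
D = (Gd⁴/(8N_a·k))^(1/3) = (77.7×10³·5.7⁴/(8·4·28.143))^(1/3)
  = (91075.1)^(1/3) = 44.9918 mm

45.0 mm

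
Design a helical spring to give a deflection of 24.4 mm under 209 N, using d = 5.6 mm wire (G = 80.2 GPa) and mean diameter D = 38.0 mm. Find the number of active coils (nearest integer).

21

Required rate k = F/δ = 209/24.4 = 8.5656 N/mm
N_a = Gd⁴/(8D³k) = (80.2×10³ × 5.6⁴)/(8 × 38.0³ × 8.5656)
    = 7.88727e+07 / 3.76008e+06 = 20.98 → 21 coils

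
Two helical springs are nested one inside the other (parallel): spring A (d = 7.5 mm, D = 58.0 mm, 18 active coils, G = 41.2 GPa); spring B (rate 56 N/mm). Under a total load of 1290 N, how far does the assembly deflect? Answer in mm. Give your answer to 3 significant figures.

k_A = Gd⁴/(8D³N_a) = (41.2×10³)(7.5⁴)/(8·58.0³·18) = 4.6398 N/mm
Parallel: k_eq = 4.6398 + 56 = 60.64 N/mm
δ = F/k_eq = 1290/60.64 = 21.273 mm

21.3 mm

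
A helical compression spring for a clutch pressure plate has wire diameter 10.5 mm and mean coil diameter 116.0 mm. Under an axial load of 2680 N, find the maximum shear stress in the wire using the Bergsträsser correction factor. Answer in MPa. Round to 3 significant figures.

Spring index C = D/d = 116.0/10.5 = 11.0476
K_B = (4C+2)/(4C−3) = 46.190/41.190 = 1.1214
τ₀ = 8FD/(πd³) = 8·2680·116.0/(π·10.5³) = 2.48704e+06/3636.8 = 683.86 MPa
τ_max = K·τ₀ = 1.1214 × 683.86 = 766.87 MPa

767 MPa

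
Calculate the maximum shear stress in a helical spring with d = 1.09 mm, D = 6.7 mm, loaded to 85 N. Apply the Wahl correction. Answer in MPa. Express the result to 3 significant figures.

Spring index C = D/d = 6.7/1.09 = 6.1468
K_W = (4C−1)/(4C−4) + 0.615/C = 23.587/20.587 + 0.1001 = 1.2458
τ₀ = 8FD/(πd³) = 8·85·6.7/(π·1.09³) = 4556/4.0685 = 1119.8 MPa
τ_max = K·τ₀ = 1.2458 × 1119.8 = 1395.1 MPa

1400 MPa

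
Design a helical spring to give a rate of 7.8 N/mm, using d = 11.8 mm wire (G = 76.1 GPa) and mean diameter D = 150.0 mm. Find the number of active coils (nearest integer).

N_a = Gd⁴/(8D³k) = (76.1×10³ × 11.8⁴)/(8 × 150.0³ × 7.8)
    = 1.47541e+09 / 2.106e+08 = 7.006 → 7 coils

7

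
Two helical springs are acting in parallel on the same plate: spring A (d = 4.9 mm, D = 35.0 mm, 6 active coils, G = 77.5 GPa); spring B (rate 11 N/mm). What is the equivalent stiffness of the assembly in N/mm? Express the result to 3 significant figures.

32.7 N/mm

k_A = Gd⁴/(8D³N_a) = (77.5×10³)(4.9⁴)/(8·35.0³·6) = 21.709 N/mm
Parallel: k_eq = 21.709 + 11 = 32.709 N/mm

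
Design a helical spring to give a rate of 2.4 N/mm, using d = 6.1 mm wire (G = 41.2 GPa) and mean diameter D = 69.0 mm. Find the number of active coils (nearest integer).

9

N_a = Gd⁴/(8D³k) = (41.2×10³ × 6.1⁴)/(8 × 69.0³ × 2.4)
    = 5.70449e+07 / 6.30737e+06 = 9.044 → 9 coils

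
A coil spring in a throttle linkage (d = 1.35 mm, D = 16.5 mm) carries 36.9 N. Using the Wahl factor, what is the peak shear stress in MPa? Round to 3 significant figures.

704 MPa

Spring index C = D/d = 16.5/1.35 = 12.2222
K_W = (4C−1)/(4C−4) + 0.615/C = 47.889/44.889 + 0.0503 = 1.1171
τ₀ = 8FD/(πd³) = 8·36.9·16.5/(π·1.35³) = 4870.8/7.7295 = 630.16 MPa
τ_max = K·τ₀ = 1.1171 × 630.16 = 703.98 MPa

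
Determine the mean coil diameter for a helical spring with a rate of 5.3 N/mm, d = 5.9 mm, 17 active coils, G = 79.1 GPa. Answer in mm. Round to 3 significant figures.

D = (Gd⁴/(8N_a·k))^(1/3) = (79.1×10³·5.9⁴/(8·17·5.3))^(1/3)
  = (132975)^(1/3) = 51.0415 mm

51.0 mm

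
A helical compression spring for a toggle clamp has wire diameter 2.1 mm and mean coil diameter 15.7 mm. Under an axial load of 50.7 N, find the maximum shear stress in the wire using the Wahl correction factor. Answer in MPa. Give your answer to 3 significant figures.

Spring index C = D/d = 15.7/2.1 = 7.4762
K_W = (4C−1)/(4C−4) + 0.615/C = 28.905/25.905 + 0.0823 = 1.1981
τ₀ = 8FD/(πd³) = 8·50.7·15.7/(π·2.1³) = 6367.92/29.094 = 218.87 MPa
τ_max = K·τ₀ = 1.1981 × 218.87 = 262.22 MPa

262 MPa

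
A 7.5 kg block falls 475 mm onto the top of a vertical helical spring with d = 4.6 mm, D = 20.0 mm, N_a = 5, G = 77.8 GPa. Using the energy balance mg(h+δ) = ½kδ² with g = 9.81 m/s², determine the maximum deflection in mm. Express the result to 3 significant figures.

k = Gd⁴/(8D³N_a) = (77.8×10³)(4.6⁴)/(8·20.0³·5) = 108.86 N/mm
W = mg = 7.5 × 9.81 = 73.575 N
½kδ² − Wδ − Wh = 0 → δ = (W + √(W² + 2kWh))/k
δ = (73.575 + √(5413.3 + 7.60878e+06))/108.86 = (73.575 + 2759.4)/108.86 = 26.024 mm

26.0 mm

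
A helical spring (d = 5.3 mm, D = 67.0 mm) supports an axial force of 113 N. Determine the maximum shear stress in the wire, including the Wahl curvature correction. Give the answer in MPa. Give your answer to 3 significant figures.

144 MPa

Spring index C = D/d = 67.0/5.3 = 12.6415
K_W = (4C−1)/(4C−4) + 0.615/C = 49.566/46.566 + 0.0486 = 1.1131
τ₀ = 8FD/(πd³) = 8·113·67.0/(π·5.3³) = 60568/467.71 = 129.5 MPa
τ_max = K·τ₀ = 1.1131 × 129.5 = 144.14 MPa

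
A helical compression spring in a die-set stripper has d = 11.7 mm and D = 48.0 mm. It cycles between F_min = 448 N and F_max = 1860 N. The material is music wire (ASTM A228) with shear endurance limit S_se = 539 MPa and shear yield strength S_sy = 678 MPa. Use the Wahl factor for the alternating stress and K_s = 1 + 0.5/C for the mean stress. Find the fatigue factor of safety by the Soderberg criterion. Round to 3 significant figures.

C = D/d = 48.0/11.7 = 4.1026; K_W = (4C−1)/(4C−4)+0.615/C = 1.3916; K_s = 1+0.5/C = 1.1219
F_a = (F_max−F_min)/2 = 706 N; F_m = (F_max+F_min)/2 = 1154 N
τ_a = K_W·8F_aD/(πd³) = 1.3916 × 53.88 = 74.982 MPa
τ_m = K_s·8F_mD/(πd³) = 1.1219 × 88.07 = 98.804 MPa
Soderberg: 1/n_f = τ_a/S_se + τ_m/S_sy = 74.982/539 + 98.804/678 = 0.13911 + 0.14573 = 0.28484
n_f = 1/0.28484 = 3.511

3.51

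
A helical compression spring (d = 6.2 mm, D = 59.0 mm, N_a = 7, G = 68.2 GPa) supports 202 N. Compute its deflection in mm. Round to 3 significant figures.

k = Gd⁴/(8D³N_a) = (68.2×10³)(6.2⁴)/(8·59.0³·7) = 8.7621 N/mm
δ = F/k = 202 / 8.7621 = 23.054 mm

23.1 mm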